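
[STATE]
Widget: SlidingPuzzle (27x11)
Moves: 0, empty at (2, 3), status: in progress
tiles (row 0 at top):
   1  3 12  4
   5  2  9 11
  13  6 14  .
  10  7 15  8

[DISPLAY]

┌────┬────┬────┬────┐      
│  1 │  3 │ 12 │  4 │      
├────┼────┼────┼────┤      
│  5 │  2 │  9 │ 11 │      
├────┼────┼────┼────┤      
│ 13 │  6 │ 14 │    │      
├────┼────┼────┼────┤      
│ 10 │  7 │ 15 │  8 │      
└────┴────┴────┴────┘      
Moves: 0                   
                           


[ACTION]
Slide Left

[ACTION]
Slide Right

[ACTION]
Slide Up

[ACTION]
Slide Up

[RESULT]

┌────┬────┬────┬────┐      
│  1 │  3 │ 12 │  4 │      
├────┼────┼────┼────┤      
│  5 │  2 │  9 │ 11 │      
├────┼────┼────┼────┤      
│ 13 │  6 │ 15 │ 14 │      
├────┼────┼────┼────┤      
│ 10 │  7 │    │  8 │      
└────┴────┴────┴────┘      
Moves: 2                   
                           


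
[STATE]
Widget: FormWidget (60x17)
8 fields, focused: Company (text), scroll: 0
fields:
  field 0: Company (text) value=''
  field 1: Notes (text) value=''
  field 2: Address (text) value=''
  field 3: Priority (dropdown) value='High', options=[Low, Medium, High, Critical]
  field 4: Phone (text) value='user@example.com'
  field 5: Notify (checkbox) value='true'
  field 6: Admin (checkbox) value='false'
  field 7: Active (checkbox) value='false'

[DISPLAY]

> Company:    [                                            ]
  Notes:      [                                            ]
  Address:    [                                            ]
  Priority:   [High                                       ▼]
  Phone:      [user@example.com                            ]
  Notify:     [x]                                           
  Admin:      [ ]                                           
  Active:     [ ]                                           
                                                            
                                                            
                                                            
                                                            
                                                            
                                                            
                                                            
                                                            
                                                            


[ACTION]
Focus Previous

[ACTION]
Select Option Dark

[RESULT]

  Company:    [                                            ]
  Notes:      [                                            ]
  Address:    [                                            ]
  Priority:   [High                                       ▼]
  Phone:      [user@example.com                            ]
  Notify:     [x]                                           
  Admin:      [ ]                                           
> Active:     [ ]                                           
                                                            
                                                            
                                                            
                                                            
                                                            
                                                            
                                                            
                                                            
                                                            


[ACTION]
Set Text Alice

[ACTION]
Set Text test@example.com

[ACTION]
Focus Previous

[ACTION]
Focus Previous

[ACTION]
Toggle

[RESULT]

  Company:    [                                            ]
  Notes:      [                                            ]
  Address:    [                                            ]
  Priority:   [High                                       ▼]
  Phone:      [user@example.com                            ]
> Notify:     [ ]                                           
  Admin:      [ ]                                           
  Active:     [ ]                                           
                                                            
                                                            
                                                            
                                                            
                                                            
                                                            
                                                            
                                                            
                                                            


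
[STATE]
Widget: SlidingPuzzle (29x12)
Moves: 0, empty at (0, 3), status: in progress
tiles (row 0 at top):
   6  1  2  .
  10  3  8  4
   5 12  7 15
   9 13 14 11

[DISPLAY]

┌────┬────┬────┬────┐        
│  6 │  1 │  2 │    │        
├────┼────┼────┼────┤        
│ 10 │  3 │  8 │  4 │        
├────┼────┼────┼────┤        
│  5 │ 12 │  7 │ 15 │        
├────┼────┼────┼────┤        
│  9 │ 13 │ 14 │ 11 │        
└────┴────┴────┴────┘        
Moves: 0                     
                             
                             


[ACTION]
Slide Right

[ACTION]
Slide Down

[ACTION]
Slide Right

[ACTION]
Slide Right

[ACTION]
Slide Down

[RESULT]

┌────┬────┬────┬────┐        
│    │  6 │  1 │  2 │        
├────┼────┼────┼────┤        
│ 10 │  3 │  8 │  4 │        
├────┼────┼────┼────┤        
│  5 │ 12 │  7 │ 15 │        
├────┼────┼────┼────┤        
│  9 │ 13 │ 14 │ 11 │        
└────┴────┴────┴────┘        
Moves: 3                     
                             
                             


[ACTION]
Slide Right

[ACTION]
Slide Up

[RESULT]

┌────┬────┬────┬────┐        
│ 10 │  6 │  1 │  2 │        
├────┼────┼────┼────┤        
│    │  3 │  8 │  4 │        
├────┼────┼────┼────┤        
│  5 │ 12 │  7 │ 15 │        
├────┼────┼────┼────┤        
│  9 │ 13 │ 14 │ 11 │        
└────┴────┴────┴────┘        
Moves: 4                     
                             
                             


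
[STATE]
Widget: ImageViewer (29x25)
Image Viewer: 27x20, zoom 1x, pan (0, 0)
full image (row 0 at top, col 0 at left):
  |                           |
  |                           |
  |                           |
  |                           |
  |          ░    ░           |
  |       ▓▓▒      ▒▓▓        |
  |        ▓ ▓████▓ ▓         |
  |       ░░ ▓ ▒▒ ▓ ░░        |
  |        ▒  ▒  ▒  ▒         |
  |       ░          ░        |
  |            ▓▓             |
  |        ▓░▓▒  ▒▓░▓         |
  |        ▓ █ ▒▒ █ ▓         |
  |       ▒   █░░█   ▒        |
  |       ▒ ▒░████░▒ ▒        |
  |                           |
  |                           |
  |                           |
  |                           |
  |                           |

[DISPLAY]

                             
                             
                             
                             
          ░    ░             
       ▓▓▒      ▒▓▓          
        ▓ ▓████▓ ▓           
       ░░ ▓ ▒▒ ▓ ░░          
        ▒  ▒  ▒  ▒           
       ░          ░          
            ▓▓               
        ▓░▓▒  ▒▓░▓           
        ▓ █ ▒▒ █ ▓           
       ▒   █░░█   ▒          
       ▒ ▒░████░▒ ▒          
                             
                             
                             
                             
                             
                             
                             
                             
                             
                             


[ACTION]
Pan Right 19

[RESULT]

                             
                             
                             
                             
                             
                             
                             
                             
                             
                             
                             
                             
                             
                             
                             
                             
                             
                             
                             
                             
                             
                             
                             
                             
                             


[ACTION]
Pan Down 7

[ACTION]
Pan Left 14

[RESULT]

  ░░ ▓ ▒▒ ▓ ░░               
   ▒  ▒  ▒  ▒                
  ░          ░               
       ▓▓                    
   ▓░▓▒  ▒▓░▓                
   ▓ █ ▒▒ █ ▓                
  ▒   █░░█   ▒               
  ▒ ▒░████░▒ ▒               
                             
                             
                             
                             
                             
                             
                             
                             
                             
                             
                             
                             
                             
                             
                             
                             
                             


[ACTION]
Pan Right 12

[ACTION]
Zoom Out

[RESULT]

░░                           
▒                            
 ░                           
                             
▓                            
▓                            
 ▒                           
 ▒                           
                             
                             
                             
                             
                             
                             
                             
                             
                             
                             
                             
                             
                             
                             
                             
                             
                             


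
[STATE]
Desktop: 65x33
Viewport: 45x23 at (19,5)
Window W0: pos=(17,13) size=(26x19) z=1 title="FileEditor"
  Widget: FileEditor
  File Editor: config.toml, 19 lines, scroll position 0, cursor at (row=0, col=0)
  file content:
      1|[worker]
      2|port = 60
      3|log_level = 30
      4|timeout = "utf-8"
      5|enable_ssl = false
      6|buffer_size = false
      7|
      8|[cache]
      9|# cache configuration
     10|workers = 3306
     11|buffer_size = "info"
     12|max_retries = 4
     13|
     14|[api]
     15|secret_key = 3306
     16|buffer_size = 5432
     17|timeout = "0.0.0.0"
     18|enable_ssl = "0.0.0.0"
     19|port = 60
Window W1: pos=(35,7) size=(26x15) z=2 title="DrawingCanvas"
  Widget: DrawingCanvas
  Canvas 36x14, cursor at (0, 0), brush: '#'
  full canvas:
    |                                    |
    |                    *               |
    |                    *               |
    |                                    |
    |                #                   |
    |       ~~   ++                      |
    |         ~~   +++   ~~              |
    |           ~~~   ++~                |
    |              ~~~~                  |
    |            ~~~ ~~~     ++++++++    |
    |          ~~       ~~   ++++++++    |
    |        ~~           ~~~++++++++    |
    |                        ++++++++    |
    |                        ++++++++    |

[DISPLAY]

                                             
                                             
                ┏━━━━━━━━━━━━━━━━━━━━━━━━┓   
                ┃ DrawingCanvas          ┃   
                ┠────────────────────────┨   
                ┃+                       ┃   
                ┃                    *   ┃   
                ┃                    *   ┃   
━━━━━━━━━━━━━━━━┃                        ┃   
FileEditor      ┃                #       ┃   
────────────────┃       ~~   ++          ┃   
worker]         ┃         ~~   +++   ~~  ┃   
ort = 60        ┃           ~~~   ++~    ┃   
og_level = 30   ┃              ~~~~      ┃   
imeout = "utf-8"┃            ~~~ ~~~     ┃   
nable_ssl = fals┃          ~~       ~~   ┃   
uffer_size = fal┗━━━━━━━━━━━━━━━━━━━━━━━━┛   
                      ░┃                     
cache]                ░┃                     
 cache configuration  ░┃                     
orkers = 3306         ░┃                     
uffer_size = "info"   ░┃                     
ax_retries = 4        ░┃                     


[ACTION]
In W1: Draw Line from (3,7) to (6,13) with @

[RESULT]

                                             
                                             
                ┏━━━━━━━━━━━━━━━━━━━━━━━━┓   
                ┃ DrawingCanvas          ┃   
                ┠────────────────────────┨   
                ┃+                       ┃   
                ┃                    *   ┃   
                ┃                    *   ┃   
━━━━━━━━━━━━━━━━┃       @@               ┃   
FileEditor      ┃         @@     #       ┃   
────────────────┃       ~~  @@+          ┃   
worker]         ┃         ~~  @+++   ~~  ┃   
ort = 60        ┃           ~~~   ++~    ┃   
og_level = 30   ┃              ~~~~      ┃   
imeout = "utf-8"┃            ~~~ ~~~     ┃   
nable_ssl = fals┃          ~~       ~~   ┃   
uffer_size = fal┗━━━━━━━━━━━━━━━━━━━━━━━━┛   
                      ░┃                     
cache]                ░┃                     
 cache configuration  ░┃                     
orkers = 3306         ░┃                     
uffer_size = "info"   ░┃                     
ax_retries = 4        ░┃                     


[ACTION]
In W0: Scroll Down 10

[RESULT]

                                             
                                             
                ┏━━━━━━━━━━━━━━━━━━━━━━━━┓   
                ┃ DrawingCanvas          ┃   
                ┠────────────────────────┨   
                ┃+                       ┃   
                ┃                    *   ┃   
                ┃                    *   ┃   
━━━━━━━━━━━━━━━━┃       @@               ┃   
FileEditor      ┃         @@     #       ┃   
────────────────┃       ~~  @@+          ┃   
nable_ssl = fals┃         ~~  @+++   ~~  ┃   
uffer_size = fal┃           ~~~   ++~    ┃   
                ┃              ~~~~      ┃   
cache]          ┃            ~~~ ~~~     ┃   
 cache configura┃          ~~       ~~   ┃   
orkers = 3306   ┗━━━━━━━━━━━━━━━━━━━━━━━━┛   
uffer_size = "info"   ░┃                     
ax_retries = 4        ░┃                     
                      ░┃                     
api]                  ░┃                     
ecret_key = 3306      ░┃                     
uffer_size = 5432     ░┃                     


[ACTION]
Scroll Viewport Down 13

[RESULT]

                ┃+                       ┃   
                ┃                    *   ┃   
                ┃                    *   ┃   
━━━━━━━━━━━━━━━━┃       @@               ┃   
FileEditor      ┃         @@     #       ┃   
────────────────┃       ~~  @@+          ┃   
nable_ssl = fals┃         ~~  @+++   ~~  ┃   
uffer_size = fal┃           ~~~   ++~    ┃   
                ┃              ~~~~      ┃   
cache]          ┃            ~~~ ~~~     ┃   
 cache configura┃          ~~       ~~   ┃   
orkers = 3306   ┗━━━━━━━━━━━━━━━━━━━━━━━━┛   
uffer_size = "info"   ░┃                     
ax_retries = 4        ░┃                     
                      ░┃                     
api]                  ░┃                     
ecret_key = 3306      ░┃                     
uffer_size = 5432     ░┃                     
imeout = "0.0.0.0"    ░┃                     
nable_ssl = "0.0.0.0" █┃                     
ort = 60              ▼┃                     
━━━━━━━━━━━━━━━━━━━━━━━┛                     
                                             


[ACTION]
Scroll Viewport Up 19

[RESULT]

                                             
                                             
                                             
                                             
                                             
                                             
                                             
                ┏━━━━━━━━━━━━━━━━━━━━━━━━┓   
                ┃ DrawingCanvas          ┃   
                ┠────────────────────────┨   
                ┃+                       ┃   
                ┃                    *   ┃   
                ┃                    *   ┃   
━━━━━━━━━━━━━━━━┃       @@               ┃   
FileEditor      ┃         @@     #       ┃   
────────────────┃       ~~  @@+          ┃   
nable_ssl = fals┃         ~~  @+++   ~~  ┃   
uffer_size = fal┃           ~~~   ++~    ┃   
                ┃              ~~~~      ┃   
cache]          ┃            ~~~ ~~~     ┃   
 cache configura┃          ~~       ~~   ┃   
orkers = 3306   ┗━━━━━━━━━━━━━━━━━━━━━━━━┛   
uffer_size = "info"   ░┃                     


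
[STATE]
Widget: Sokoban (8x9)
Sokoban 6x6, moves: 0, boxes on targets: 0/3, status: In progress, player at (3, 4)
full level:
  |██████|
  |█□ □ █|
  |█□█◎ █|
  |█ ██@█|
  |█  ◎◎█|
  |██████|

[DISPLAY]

██████  
█□ □ █  
█□█◎ █  
█ ██@█  
█  ◎◎█  
██████  
Moves: 0
        
        


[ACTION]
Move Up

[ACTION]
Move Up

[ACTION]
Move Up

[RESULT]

██████  
█□ □@█  
█□█◎ █  
█ ██ █  
█  ◎◎█  
██████  
Moves: 2
        
        


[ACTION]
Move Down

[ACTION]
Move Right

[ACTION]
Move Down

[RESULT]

██████  
█□ □ █  
█□█◎ █  
█ ██@█  
█  ◎◎█  
██████  
Moves: 4
        
        


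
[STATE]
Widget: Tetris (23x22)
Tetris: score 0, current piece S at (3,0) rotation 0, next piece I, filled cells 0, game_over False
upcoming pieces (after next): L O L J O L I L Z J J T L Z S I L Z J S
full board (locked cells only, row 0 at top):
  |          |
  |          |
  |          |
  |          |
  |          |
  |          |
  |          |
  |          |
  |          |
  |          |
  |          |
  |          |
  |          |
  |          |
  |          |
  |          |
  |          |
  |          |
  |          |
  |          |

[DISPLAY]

    ░░    │Next:       
   ░░     │████        
          │            
          │            
          │            
          │            
          │Score:      
          │0           
          │            
          │            
          │            
          │            
          │            
          │            
          │            
          │            
          │            
          │            
          │            
          │            
          │            
          │            


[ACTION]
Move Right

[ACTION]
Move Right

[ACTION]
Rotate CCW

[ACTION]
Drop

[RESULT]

          │Next:       
     ░    │████        
     ░░   │            
      ░   │            
          │            
          │            
          │Score:      
          │0           
          │            
          │            
          │            
          │            
          │            
          │            
          │            
          │            
          │            
          │            
          │            
          │            
          │            
          │            


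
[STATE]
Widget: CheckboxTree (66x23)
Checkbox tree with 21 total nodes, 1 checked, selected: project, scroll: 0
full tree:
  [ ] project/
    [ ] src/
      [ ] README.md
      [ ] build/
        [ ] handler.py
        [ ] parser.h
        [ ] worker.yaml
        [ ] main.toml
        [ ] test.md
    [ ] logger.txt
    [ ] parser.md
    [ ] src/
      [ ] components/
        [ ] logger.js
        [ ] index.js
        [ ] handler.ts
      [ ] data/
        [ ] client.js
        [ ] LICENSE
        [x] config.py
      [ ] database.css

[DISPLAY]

>[-] project/                                                     
   [ ] src/                                                       
     [ ] README.md                                                
     [ ] build/                                                   
       [ ] handler.py                                             
       [ ] parser.h                                               
       [ ] worker.yaml                                            
       [ ] main.toml                                              
       [ ] test.md                                                
   [ ] logger.txt                                                 
   [ ] parser.md                                                  
   [-] src/                                                       
     [ ] components/                                              
       [ ] logger.js                                              
       [ ] index.js                                               
       [ ] handler.ts                                             
     [-] data/                                                    
       [ ] client.js                                              
       [ ] LICENSE                                                
       [x] config.py                                              
     [ ] database.css                                             
                                                                  
                                                                  


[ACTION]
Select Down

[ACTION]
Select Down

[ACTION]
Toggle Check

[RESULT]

 [-] project/                                                     
   [-] src/                                                       
>    [x] README.md                                                
     [ ] build/                                                   
       [ ] handler.py                                             
       [ ] parser.h                                               
       [ ] worker.yaml                                            
       [ ] main.toml                                              
       [ ] test.md                                                
   [ ] logger.txt                                                 
   [ ] parser.md                                                  
   [-] src/                                                       
     [ ] components/                                              
       [ ] logger.js                                              
       [ ] index.js                                               
       [ ] handler.ts                                             
     [-] data/                                                    
       [ ] client.js                                              
       [ ] LICENSE                                                
       [x] config.py                                              
     [ ] database.css                                             
                                                                  
                                                                  


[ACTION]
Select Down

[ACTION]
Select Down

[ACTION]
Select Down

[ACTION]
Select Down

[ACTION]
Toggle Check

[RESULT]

 [-] project/                                                     
   [-] src/                                                       
     [x] README.md                                                
     [-] build/                                                   
       [ ] handler.py                                             
       [ ] parser.h                                               
>      [x] worker.yaml                                            
       [ ] main.toml                                              
       [ ] test.md                                                
   [ ] logger.txt                                                 
   [ ] parser.md                                                  
   [-] src/                                                       
     [ ] components/                                              
       [ ] logger.js                                              
       [ ] index.js                                               
       [ ] handler.ts                                             
     [-] data/                                                    
       [ ] client.js                                              
       [ ] LICENSE                                                
       [x] config.py                                              
     [ ] database.css                                             
                                                                  
                                                                  


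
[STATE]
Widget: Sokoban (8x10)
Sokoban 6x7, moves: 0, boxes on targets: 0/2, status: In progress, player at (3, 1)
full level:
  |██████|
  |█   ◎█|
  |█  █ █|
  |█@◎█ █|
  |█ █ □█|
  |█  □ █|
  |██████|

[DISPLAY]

██████  
█   ◎█  
█  █ █  
█@◎█ █  
█ █ □█  
█  □ █  
██████  
Moves: 0
        
        


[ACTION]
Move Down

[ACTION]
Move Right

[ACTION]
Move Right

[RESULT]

██████  
█   ◎█  
█  █ █  
█ ◎█ █  
█@█ □█  
█  □ █  
██████  
Moves: 1
        
        


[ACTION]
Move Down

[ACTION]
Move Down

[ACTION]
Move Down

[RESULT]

██████  
█   ◎█  
█  █ █  
█ ◎█ █  
█ █ □█  
█@ □ █  
██████  
Moves: 2
        
        


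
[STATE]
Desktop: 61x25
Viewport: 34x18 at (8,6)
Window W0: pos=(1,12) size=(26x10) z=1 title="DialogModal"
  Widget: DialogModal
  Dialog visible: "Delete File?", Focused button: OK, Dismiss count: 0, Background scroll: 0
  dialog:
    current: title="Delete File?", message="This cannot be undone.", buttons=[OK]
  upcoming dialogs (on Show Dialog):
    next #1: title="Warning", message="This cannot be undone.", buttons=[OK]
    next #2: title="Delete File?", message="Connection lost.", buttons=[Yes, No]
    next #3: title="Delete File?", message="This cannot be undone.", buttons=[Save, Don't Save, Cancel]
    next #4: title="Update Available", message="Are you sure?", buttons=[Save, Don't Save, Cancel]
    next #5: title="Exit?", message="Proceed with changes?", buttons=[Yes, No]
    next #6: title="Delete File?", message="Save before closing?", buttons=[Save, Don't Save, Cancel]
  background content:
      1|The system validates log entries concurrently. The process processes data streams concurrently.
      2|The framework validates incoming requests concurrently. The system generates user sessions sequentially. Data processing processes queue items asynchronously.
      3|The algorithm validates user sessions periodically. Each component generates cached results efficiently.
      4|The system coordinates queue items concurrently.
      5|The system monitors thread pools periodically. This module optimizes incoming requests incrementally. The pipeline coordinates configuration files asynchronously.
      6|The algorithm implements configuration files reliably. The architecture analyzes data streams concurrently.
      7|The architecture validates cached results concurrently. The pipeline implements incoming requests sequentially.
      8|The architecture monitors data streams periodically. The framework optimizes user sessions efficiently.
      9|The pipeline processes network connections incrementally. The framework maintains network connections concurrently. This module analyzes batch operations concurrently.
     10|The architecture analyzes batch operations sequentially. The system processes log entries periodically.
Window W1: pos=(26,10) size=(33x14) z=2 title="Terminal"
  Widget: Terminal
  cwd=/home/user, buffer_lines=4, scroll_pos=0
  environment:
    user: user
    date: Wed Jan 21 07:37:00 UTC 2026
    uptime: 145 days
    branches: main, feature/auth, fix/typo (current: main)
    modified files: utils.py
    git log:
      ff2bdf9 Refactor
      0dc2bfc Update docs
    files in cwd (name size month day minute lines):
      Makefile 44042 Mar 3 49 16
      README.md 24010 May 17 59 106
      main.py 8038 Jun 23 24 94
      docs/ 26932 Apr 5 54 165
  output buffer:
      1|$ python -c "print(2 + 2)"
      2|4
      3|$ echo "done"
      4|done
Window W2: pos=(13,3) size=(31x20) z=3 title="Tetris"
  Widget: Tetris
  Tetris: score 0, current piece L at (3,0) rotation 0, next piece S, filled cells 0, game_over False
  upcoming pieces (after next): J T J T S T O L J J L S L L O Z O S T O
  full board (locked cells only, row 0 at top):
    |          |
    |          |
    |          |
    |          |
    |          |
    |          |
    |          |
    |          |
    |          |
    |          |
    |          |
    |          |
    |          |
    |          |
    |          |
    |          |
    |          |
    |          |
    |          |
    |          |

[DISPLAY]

     ┃          │Next:            
     ┃          │ ░░              
     ┃          │░░               
     ┃          │                 
     ┃          │                 
     ┃          │                 
━━━━━┃          │Score:           
gModa┃          │0                
─────┃          │                 
─────┃          │                 
Delet┃          │                 
s can┃          │                 
    [┃          │                 
─────┃          │                 
gorit┃          │                 
━━━━━┃          │                 
     ┗━━━━━━━━━━━━━━━━━━━━━━━━━━━━
                  ┗━━━━━━━━━━━━━━━


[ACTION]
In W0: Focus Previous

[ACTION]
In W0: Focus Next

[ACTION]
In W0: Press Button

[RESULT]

     ┃          │Next:            
     ┃          │ ░░              
     ┃          │░░               
     ┃          │                 
     ┃          │                 
     ┃          │                 
━━━━━┃          │Score:           
gModa┃          │0                
─────┃          │                 
stem ┃          │                 
amewo┃          │                 
gorit┃          │                 
stem ┃          │                 
stem ┃          │                 
gorit┃          │                 
━━━━━┃          │                 
     ┗━━━━━━━━━━━━━━━━━━━━━━━━━━━━
                  ┗━━━━━━━━━━━━━━━


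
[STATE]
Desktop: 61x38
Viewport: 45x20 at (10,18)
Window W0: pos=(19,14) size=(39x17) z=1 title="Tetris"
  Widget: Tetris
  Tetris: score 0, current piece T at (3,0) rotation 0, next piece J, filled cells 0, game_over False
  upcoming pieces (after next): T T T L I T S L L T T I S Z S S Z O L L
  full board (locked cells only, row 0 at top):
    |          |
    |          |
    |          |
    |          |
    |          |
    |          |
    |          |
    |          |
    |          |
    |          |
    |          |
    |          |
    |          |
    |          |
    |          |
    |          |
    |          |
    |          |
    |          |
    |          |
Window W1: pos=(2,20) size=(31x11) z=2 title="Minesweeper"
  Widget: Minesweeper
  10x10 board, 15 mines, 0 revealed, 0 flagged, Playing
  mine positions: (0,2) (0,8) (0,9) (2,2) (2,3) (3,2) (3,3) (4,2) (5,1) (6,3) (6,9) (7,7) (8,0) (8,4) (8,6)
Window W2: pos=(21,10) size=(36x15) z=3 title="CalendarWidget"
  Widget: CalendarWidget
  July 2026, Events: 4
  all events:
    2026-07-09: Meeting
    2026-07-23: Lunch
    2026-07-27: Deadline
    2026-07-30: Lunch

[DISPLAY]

         ┃ ┃20 21 22 23* 24 25 26            
         ┃ ┃27* 28 29 30* 31                 
━━━━━━━━━━━┃                                 
eeper      ┃                                 
───────────┃                                 
■■■        ┃                                 
■■■        ┗━━━━━━━━━━━━━━━━━━━━━━━━━━━━━━━━━
■■■                   ┃                      
■■■                   ┃                      
■■■                   ┃                      
■■■                   ┃                      
■■■                   ┃                      
━━━━━━━━━━━━━━━━━━━━━━┛━━━━━━━━━━━━━━━━━━━━━━
                                             
                                             
                                             
                                             
                                             
                                             
                                             


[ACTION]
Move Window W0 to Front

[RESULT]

         ┃          │█                       
         ┃          │███                     
━━━━━━━━━┃          │                        
eeper    ┃          │                        
─────────┃          │                        
■■■      ┃          │Score:                  
■■■      ┃          │0                       
■■■      ┃          │                        
■■■      ┃          │                        
■■■      ┃          │                        
■■■      ┃          │                        
■■■      ┃          │                        
━━━━━━━━━┗━━━━━━━━━━━━━━━━━━━━━━━━━━━━━━━━━━━
                                             
                                             
                                             
                                             
                                             
                                             
                                             


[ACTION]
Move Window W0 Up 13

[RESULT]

           ┃20 21 22 23* 24 25 26            
           ┃27* 28 29 30* 31                 
━━━━━━━━━━━┃                                 
eeper      ┃                                 
───────────┃                                 
■■■        ┃                                 
■■■        ┗━━━━━━━━━━━━━━━━━━━━━━━━━━━━━━━━━
■■■                   ┃                      
■■■                   ┃                      
■■■                   ┃                      
■■■                   ┃                      
■■■                   ┃                      
━━━━━━━━━━━━━━━━━━━━━━┛                      
                                             
                                             
                                             
                                             
                                             
                                             
                                             


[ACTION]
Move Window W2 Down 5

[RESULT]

           ┃            July 2026            
           ┃Mo Tu We Th Fr Sa Su             
━━━━━━━━━━━┃       1  2  3  4  5             
eeper      ┃ 6  7  8  9* 10 11 12            
───────────┃13 14 15 16 17 18 19             
■■■        ┃20 21 22 23* 24 25 26            
■■■        ┃27* 28 29 30* 31                 
■■■        ┃                                 
■■■        ┃                                 
■■■        ┃                                 
■■■        ┃                                 
■■■        ┗━━━━━━━━━━━━━━━━━━━━━━━━━━━━━━━━━
━━━━━━━━━━━━━━━━━━━━━━┛                      
                                             
                                             
                                             
                                             
                                             
                                             
                                             


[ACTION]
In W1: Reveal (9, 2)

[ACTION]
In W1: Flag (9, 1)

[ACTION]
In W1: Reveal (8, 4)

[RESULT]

           ┃            July 2026            
           ┃Mo Tu We Th Fr Sa Su             
━━━━━━━━━━━┃       1  2  3  4  5             
eeper      ┃ 6  7  8  9* 10 11 12            
───────────┃13 14 15 16 17 18 19             
■✹✹        ┃20 21 22 23* 24 25 26            
■■■        ┃27* 28 29 30* 31                 
■■■        ┃                                 
■■■        ┃                                 
■■■        ┃                                 
■■■        ┃                                 
■■✹        ┗━━━━━━━━━━━━━━━━━━━━━━━━━━━━━━━━━
━━━━━━━━━━━━━━━━━━━━━━┛                      
                                             
                                             
                                             
                                             
                                             
                                             
                                             
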